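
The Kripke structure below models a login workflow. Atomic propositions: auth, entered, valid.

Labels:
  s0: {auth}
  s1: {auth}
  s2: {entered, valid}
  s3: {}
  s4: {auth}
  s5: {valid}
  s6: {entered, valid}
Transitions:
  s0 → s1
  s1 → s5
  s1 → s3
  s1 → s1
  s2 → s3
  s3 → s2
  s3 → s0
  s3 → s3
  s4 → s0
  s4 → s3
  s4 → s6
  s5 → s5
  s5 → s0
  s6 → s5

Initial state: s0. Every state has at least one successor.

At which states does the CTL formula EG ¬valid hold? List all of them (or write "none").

States satisfying ¬valid: {s0, s1, s3, s4}.
States satisfying EG ¬valid: {s0, s1, s3, s4}.

{s0, s1, s3, s4}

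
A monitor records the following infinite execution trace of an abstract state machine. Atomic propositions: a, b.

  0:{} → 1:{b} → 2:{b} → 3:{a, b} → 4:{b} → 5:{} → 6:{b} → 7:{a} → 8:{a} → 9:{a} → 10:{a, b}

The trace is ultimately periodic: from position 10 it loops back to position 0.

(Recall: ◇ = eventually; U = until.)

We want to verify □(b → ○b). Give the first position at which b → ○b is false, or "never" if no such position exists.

Check b → ○b at each position in order: 0 ✓, 1 ✓, 2 ✓, 3 ✓.
At position 4 the labels are {b} and the next position 5 has {}, so b → ○b is false there. This is the first violation.

4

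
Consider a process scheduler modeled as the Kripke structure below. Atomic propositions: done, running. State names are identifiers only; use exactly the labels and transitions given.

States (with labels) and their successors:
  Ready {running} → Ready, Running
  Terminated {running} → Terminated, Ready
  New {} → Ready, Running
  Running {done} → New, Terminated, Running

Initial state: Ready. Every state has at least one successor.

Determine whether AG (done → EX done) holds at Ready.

Yes

States satisfying done → EX done: {Ready, Terminated, New, Running}.
States satisfying AG (done → EX done): {Ready, Terminated, New, Running}.
Every state reachable from Ready satisfies done → EX done.
Ready ∈ Sat(AG (done → EX done)).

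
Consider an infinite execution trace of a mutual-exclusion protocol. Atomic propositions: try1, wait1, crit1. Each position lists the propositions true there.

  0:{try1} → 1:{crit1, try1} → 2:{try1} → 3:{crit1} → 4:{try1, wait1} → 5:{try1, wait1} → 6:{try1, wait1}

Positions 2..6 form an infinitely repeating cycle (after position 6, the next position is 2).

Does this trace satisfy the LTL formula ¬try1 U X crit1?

Yes

Walking from position 0: X crit1 first holds at position 0, and ¬try1 holds at every earlier position along the way, so ¬try1 U X crit1 holds.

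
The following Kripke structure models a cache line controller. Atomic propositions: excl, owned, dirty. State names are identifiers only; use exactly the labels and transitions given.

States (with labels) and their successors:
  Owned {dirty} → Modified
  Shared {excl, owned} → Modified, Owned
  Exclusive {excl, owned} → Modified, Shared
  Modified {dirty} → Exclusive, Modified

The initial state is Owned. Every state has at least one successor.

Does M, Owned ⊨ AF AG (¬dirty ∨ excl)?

Violated

States satisfying AG (¬dirty ∨ excl): ∅.
States satisfying AF AG (¬dirty ∨ excl): ∅.
There is a path from Owned along which AG (¬dirty ∨ excl) never holds.
Owned ∉ Sat(AF AG (¬dirty ∨ excl)).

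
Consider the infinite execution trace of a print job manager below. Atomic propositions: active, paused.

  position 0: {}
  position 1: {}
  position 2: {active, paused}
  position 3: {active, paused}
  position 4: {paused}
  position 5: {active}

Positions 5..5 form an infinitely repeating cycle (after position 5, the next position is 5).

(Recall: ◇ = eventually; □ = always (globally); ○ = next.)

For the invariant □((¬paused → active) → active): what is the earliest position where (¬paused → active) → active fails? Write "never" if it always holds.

Check (¬paused → active) → active at each position in order: 0 ✓, 1 ✓, 2 ✓, 3 ✓.
At position 4 the labels are {paused}, so (¬paused → active) → active is false there. This is the first violation.

4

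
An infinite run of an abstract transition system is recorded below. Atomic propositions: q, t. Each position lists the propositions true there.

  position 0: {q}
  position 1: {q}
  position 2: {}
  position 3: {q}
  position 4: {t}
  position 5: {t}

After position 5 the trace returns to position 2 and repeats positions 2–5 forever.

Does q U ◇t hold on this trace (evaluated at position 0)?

Walking from position 0: ◇t first holds at position 0, and q holds at every earlier position along the way, so q U ◇t holds.

Holds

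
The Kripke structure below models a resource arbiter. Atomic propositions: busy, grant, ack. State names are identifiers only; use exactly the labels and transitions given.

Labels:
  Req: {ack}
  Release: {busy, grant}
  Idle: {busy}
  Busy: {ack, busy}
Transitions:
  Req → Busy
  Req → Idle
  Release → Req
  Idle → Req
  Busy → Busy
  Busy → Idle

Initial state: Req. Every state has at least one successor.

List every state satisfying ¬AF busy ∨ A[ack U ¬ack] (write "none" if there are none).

States satisfying busy: {Release, Idle, Busy}.
States satisfying AF busy: {Req, Release, Idle, Busy}.
States satisfying ¬AF busy: ∅.
States satisfying ack: {Req, Busy}.
States satisfying ¬ack: {Release, Idle}.
States satisfying A[ack U ¬ack]: {Release, Idle}.
States satisfying ¬AF busy ∨ A[ack U ¬ack]: {Release, Idle}.

{Release, Idle}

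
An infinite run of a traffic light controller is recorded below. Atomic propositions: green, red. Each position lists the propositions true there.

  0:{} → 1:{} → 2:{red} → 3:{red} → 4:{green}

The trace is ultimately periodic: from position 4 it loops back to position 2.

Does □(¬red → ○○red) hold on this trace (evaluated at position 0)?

¬red → ○○red holds at every position 0..4, and those are all positions ever visited, so □(¬red → ○○red) holds.
Positions where ¬red holds: 0, 1, 4.
Check ○○red at each: 0→ok, 1→ok, 4→ok.

Holds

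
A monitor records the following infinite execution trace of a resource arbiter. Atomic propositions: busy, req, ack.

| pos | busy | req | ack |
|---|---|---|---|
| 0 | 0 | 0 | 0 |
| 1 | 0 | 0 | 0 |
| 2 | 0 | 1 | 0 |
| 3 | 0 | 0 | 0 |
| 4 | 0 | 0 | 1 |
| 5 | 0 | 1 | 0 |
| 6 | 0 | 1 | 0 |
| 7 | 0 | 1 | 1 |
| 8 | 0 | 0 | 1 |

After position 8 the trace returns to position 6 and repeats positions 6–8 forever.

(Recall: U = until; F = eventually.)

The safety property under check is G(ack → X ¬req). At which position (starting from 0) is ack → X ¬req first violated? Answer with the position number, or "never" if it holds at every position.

Check ack → X ¬req at each position in order: 0 ✓, 1 ✓, 2 ✓, 3 ✓.
At position 4 the labels are {ack} and the next position 5 has {req}, so ack → X ¬req is false there. This is the first violation.

4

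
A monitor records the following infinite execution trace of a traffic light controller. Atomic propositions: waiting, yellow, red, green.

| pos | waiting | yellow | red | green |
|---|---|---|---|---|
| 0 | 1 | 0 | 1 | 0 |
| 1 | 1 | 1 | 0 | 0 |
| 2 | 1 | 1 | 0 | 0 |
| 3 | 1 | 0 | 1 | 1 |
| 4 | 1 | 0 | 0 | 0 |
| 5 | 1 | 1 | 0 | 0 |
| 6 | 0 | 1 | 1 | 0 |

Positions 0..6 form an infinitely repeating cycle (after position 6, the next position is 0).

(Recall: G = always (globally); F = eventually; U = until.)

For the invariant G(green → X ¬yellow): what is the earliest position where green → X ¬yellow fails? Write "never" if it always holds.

never

green → X ¬yellow holds at every position 0..6, and those are all the positions the trace ever visits, so the invariant G(green → X ¬yellow) is never violated.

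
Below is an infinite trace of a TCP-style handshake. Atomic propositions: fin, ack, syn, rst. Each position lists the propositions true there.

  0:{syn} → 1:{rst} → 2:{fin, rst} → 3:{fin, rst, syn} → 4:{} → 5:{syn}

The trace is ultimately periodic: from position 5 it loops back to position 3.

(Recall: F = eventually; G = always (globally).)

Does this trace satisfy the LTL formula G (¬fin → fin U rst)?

Violated

¬fin → fin U rst must hold at every position from 0 onward. It fails at position 0, so G (¬fin → fin U rst) is false.
Positions where ¬fin holds: 0, 1, 4, 5.
Check fin U rst at each: 0→fails, 1→ok, 4→fails, 5→fails.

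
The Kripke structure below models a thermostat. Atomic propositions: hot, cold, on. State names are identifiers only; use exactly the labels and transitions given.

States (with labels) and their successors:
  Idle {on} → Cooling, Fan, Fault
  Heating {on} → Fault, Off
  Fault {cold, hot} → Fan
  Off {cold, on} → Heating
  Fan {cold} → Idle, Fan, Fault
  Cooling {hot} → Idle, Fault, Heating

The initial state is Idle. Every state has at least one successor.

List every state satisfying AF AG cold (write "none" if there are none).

none

States satisfying AG cold: ∅.
States satisfying AF AG cold: ∅.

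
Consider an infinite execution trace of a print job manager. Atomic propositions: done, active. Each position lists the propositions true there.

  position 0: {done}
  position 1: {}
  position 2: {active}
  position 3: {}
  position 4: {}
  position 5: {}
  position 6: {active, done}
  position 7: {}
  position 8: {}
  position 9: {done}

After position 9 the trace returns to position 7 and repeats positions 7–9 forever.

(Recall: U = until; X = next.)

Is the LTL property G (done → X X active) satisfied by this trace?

Violated

done → X X active must hold at every position from 0 onward. It fails at position 6, so G (done → X X active) is false.
Positions where done holds: 0, 6, 9.
Check X X active at each: 0→ok, 6→fails, 9→fails.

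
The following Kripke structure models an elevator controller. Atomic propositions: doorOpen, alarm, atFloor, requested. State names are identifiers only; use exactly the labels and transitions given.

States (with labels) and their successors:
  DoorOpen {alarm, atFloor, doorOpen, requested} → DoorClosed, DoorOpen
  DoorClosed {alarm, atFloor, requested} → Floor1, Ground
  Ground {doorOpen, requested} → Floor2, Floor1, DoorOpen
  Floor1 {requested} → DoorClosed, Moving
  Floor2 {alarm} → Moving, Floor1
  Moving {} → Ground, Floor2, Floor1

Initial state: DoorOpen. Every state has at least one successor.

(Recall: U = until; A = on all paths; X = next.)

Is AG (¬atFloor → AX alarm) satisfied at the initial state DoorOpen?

No

States satisfying ¬atFloor → AX alarm: {DoorOpen, DoorClosed}.
States satisfying AG (¬atFloor → AX alarm): ∅.
Floor1 is reachable from DoorOpen and violates ¬atFloor → AX alarm, so AG fails at DoorOpen.
DoorOpen ∉ Sat(AG (¬atFloor → AX alarm)).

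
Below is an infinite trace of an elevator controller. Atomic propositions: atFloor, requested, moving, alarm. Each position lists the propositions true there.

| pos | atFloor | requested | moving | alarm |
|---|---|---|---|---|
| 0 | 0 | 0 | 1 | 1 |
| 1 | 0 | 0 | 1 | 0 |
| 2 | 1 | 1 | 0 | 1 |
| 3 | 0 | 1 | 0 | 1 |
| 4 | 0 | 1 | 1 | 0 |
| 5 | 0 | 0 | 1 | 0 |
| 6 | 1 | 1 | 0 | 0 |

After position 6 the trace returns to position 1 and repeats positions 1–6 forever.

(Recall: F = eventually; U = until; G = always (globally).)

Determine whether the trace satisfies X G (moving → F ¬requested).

The position after 0 is 1; G (moving → F ¬requested) is true there.

Yes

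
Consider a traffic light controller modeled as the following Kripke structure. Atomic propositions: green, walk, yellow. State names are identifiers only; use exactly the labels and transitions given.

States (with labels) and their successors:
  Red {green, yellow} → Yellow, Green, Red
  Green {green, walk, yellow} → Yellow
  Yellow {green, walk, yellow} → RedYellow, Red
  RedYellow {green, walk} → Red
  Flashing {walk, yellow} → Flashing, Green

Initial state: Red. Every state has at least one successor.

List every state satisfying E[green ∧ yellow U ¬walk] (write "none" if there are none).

States satisfying green ∧ yellow: {Red, Green, Yellow}.
States satisfying ¬walk: {Red}.
States satisfying E[green ∧ yellow U ¬walk]: {Red, Green, Yellow}.

{Red, Green, Yellow}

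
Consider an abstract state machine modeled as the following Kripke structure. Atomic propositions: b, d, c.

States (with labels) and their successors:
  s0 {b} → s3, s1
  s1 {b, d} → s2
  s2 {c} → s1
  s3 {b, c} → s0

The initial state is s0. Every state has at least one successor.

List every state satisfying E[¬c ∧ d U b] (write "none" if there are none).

{s0, s1, s3}

States satisfying ¬c ∧ d: {s1}.
States satisfying b: {s0, s1, s3}.
States satisfying E[¬c ∧ d U b]: {s0, s1, s3}.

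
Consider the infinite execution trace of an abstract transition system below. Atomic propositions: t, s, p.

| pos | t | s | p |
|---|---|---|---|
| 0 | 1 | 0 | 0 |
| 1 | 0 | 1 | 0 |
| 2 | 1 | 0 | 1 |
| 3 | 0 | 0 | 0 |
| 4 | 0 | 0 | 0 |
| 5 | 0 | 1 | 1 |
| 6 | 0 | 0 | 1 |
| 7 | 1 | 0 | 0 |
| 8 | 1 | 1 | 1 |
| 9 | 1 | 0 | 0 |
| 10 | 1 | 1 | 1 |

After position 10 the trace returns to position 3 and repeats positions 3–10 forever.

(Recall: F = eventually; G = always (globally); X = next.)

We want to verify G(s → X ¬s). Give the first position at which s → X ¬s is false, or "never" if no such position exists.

s → X ¬s holds at every position 0..10, and those are all the positions the trace ever visits, so the invariant G(s → X ¬s) is never violated.

never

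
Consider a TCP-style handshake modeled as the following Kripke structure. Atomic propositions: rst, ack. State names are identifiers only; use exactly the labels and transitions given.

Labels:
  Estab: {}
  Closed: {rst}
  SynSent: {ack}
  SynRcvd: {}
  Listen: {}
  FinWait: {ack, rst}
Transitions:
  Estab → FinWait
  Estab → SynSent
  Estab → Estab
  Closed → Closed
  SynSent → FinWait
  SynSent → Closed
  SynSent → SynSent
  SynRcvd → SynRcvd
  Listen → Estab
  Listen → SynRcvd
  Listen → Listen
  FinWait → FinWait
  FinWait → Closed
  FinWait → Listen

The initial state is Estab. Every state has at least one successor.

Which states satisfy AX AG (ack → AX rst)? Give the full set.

{Closed, SynRcvd}

States satisfying AG (ack → AX rst): {Closed, SynRcvd}.
States satisfying AX AG (ack → AX rst): {Closed, SynRcvd}.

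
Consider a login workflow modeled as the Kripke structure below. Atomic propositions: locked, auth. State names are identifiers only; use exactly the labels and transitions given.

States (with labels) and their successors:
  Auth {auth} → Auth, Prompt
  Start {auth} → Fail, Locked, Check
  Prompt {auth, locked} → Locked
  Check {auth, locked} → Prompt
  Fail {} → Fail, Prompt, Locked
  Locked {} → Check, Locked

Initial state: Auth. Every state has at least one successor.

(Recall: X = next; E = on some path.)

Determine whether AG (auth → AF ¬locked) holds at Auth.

Holds

States satisfying auth → AF ¬locked: {Auth, Start, Prompt, Check, Fail, Locked}.
States satisfying AG (auth → AF ¬locked): {Auth, Start, Prompt, Check, Fail, Locked}.
Every state reachable from Auth satisfies auth → AF ¬locked.
Auth ∈ Sat(AG (auth → AF ¬locked)).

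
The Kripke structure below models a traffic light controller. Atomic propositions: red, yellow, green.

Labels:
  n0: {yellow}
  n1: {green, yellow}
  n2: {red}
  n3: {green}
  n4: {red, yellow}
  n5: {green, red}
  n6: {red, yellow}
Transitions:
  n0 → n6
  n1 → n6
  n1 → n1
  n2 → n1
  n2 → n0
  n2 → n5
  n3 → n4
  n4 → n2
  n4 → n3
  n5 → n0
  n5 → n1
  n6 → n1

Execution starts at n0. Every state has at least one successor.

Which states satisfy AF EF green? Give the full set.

States satisfying EF green: {n0, n1, n2, n3, n4, n5, n6}.
States satisfying AF EF green: {n0, n1, n2, n3, n4, n5, n6}.

{n0, n1, n2, n3, n4, n5, n6}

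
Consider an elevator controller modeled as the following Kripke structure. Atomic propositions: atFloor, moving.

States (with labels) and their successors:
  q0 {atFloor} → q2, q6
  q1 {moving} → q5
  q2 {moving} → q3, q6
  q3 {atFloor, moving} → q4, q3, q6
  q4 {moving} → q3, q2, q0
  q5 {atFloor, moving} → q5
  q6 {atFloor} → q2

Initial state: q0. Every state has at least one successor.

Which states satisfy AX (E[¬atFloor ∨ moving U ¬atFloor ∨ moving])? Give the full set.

{q1, q5, q6}

States satisfying E[¬atFloor ∨ moving U ¬atFloor ∨ moving]: {q1, q2, q3, q4, q5}.
States satisfying AX (E[¬atFloor ∨ moving U ¬atFloor ∨ moving]): {q1, q5, q6}.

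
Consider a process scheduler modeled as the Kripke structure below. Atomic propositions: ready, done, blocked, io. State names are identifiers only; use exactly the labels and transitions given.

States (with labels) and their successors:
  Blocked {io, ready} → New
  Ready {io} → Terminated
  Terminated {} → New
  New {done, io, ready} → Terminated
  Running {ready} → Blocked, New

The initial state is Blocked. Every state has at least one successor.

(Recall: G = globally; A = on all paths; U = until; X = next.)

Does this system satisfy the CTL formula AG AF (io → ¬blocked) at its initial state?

Holds

States satisfying AF (io → ¬blocked): {Blocked, Ready, Terminated, New, Running}.
States satisfying AG AF (io → ¬blocked): {Blocked, Ready, Terminated, New, Running}.
Every state reachable from Blocked satisfies AF (io → ¬blocked).
Blocked ∈ Sat(AG AF (io → ¬blocked)).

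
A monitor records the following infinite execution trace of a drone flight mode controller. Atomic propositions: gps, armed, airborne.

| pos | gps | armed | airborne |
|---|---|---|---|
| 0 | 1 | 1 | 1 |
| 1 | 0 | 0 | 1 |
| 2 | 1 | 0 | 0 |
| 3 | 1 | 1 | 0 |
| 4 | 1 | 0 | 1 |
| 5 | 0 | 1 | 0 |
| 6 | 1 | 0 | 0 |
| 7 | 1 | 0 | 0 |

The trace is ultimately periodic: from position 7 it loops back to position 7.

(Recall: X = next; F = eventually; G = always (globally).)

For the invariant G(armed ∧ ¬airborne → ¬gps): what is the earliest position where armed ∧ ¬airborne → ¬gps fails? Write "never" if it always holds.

3

Check armed ∧ ¬airborne → ¬gps at each position in order: 0 ✓, 1 ✓, 2 ✓.
At position 3 the labels are {armed, gps}, so armed ∧ ¬airborne → ¬gps is false there. This is the first violation.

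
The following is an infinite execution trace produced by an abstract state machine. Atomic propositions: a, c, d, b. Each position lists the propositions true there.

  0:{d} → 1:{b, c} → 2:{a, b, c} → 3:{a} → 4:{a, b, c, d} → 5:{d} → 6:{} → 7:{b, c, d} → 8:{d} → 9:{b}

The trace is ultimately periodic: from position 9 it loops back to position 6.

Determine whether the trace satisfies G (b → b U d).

b → b U d must hold at every position from 0 onward. It fails at position 1, so G (b → b U d) is false.
Positions where b holds: 1, 2, 4, 7, 9.
Check b U d at each: 1→fails, 2→fails, 4→ok, 7→ok, 9→fails.

Does not hold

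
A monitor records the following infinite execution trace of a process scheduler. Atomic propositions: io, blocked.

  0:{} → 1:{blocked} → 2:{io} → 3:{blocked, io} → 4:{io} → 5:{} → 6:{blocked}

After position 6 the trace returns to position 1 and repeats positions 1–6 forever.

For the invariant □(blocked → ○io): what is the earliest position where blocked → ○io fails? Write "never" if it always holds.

Check blocked → ○io at each position in order: 0 ✓, 1 ✓, 2 ✓, 3 ✓, 4 ✓, 5 ✓.
At position 6 the labels are {blocked} and the next position 1 has {blocked}, so blocked → ○io is false there. This is the first violation.

6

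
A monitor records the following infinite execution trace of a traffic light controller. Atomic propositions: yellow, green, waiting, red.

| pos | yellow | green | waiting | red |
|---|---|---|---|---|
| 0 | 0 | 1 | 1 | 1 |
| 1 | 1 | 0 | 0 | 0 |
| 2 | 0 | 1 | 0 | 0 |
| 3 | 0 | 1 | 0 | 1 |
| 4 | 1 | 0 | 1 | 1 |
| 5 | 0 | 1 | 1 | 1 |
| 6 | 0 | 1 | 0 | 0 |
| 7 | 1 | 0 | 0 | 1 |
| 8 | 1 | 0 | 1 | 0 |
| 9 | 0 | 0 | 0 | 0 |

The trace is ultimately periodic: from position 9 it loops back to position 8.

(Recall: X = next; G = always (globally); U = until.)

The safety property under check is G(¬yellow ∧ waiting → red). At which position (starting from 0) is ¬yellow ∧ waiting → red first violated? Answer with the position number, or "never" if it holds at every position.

¬yellow ∧ waiting → red holds at every position 0..9, and those are all the positions the trace ever visits, so the invariant G(¬yellow ∧ waiting → red) is never violated.

never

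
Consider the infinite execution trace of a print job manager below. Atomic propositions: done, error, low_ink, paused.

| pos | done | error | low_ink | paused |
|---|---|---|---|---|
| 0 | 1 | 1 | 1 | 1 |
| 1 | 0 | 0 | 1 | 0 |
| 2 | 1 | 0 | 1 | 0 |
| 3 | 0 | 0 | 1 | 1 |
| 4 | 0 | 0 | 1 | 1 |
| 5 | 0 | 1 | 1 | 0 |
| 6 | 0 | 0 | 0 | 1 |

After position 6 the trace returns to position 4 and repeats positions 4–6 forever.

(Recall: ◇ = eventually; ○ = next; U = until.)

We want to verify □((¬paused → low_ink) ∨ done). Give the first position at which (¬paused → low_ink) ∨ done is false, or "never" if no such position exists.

never

(¬paused → low_ink) ∨ done holds at every position 0..6, and those are all the positions the trace ever visits, so the invariant □((¬paused → low_ink) ∨ done) is never violated.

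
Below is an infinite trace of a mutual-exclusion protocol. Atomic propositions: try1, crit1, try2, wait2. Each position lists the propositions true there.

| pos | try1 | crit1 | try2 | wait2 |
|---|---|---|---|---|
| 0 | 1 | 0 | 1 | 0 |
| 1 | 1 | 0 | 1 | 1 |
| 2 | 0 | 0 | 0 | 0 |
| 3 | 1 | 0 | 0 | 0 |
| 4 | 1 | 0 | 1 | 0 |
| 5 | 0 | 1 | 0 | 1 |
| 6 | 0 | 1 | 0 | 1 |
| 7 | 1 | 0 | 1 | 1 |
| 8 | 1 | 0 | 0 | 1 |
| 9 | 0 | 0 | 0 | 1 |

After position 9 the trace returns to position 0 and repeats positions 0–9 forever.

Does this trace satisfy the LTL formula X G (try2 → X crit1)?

The position after 0 is 1; G (try2 → X crit1) is false there.

Does not hold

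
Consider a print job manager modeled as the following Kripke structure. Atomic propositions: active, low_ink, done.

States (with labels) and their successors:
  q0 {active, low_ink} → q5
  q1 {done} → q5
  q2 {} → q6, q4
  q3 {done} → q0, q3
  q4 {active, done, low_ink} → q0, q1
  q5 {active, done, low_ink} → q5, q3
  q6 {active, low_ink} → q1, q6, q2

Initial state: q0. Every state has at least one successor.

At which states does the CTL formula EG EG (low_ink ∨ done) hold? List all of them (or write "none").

States satisfying EG (low_ink ∨ done): {q0, q1, q3, q4, q5, q6}.
States satisfying EG EG (low_ink ∨ done): {q0, q1, q3, q4, q5, q6}.

{q0, q1, q3, q4, q5, q6}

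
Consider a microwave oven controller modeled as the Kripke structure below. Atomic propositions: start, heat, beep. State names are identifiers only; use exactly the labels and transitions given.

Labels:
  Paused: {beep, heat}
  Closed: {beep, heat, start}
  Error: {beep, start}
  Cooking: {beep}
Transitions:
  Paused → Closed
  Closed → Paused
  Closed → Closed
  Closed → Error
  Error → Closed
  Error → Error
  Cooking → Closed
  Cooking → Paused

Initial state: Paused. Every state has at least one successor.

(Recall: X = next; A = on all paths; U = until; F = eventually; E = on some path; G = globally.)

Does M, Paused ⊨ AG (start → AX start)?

States satisfying start → AX start: {Paused, Error, Cooking}.
States satisfying AG (start → AX start): ∅.
Closed is reachable from Paused and violates start → AX start, so AG fails at Paused.
Paused ∉ Sat(AG (start → AX start)).

No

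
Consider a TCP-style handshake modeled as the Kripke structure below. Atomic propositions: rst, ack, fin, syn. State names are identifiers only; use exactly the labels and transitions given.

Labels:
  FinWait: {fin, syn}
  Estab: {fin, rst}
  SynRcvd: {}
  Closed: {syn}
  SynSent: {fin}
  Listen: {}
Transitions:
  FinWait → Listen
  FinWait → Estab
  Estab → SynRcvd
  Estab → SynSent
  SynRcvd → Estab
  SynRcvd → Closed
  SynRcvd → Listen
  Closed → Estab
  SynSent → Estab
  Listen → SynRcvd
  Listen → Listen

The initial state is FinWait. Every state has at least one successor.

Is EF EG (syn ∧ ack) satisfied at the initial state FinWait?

States satisfying EG (syn ∧ ack): ∅.
States satisfying EF EG (syn ∧ ack): ∅.
No suitable path/successor from FinWait witnesses the formula.
FinWait ∉ Sat(EF EG (syn ∧ ack)).

Does not hold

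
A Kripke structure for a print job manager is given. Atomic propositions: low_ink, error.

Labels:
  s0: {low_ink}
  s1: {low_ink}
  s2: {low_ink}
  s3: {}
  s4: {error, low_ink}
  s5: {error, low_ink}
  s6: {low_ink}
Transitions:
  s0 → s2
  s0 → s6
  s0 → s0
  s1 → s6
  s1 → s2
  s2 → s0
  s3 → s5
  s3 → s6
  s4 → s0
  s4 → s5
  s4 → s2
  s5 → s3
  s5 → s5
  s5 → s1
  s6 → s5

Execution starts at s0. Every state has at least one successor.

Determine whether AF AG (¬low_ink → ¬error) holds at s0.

States satisfying AG (¬low_ink → ¬error): {s0, s1, s2, s3, s4, s5, s6}.
States satisfying AF AG (¬low_ink → ¬error): {s0, s1, s2, s3, s4, s5, s6}.
s0 ∈ Sat(AF AG (¬low_ink → ¬error)).

Yes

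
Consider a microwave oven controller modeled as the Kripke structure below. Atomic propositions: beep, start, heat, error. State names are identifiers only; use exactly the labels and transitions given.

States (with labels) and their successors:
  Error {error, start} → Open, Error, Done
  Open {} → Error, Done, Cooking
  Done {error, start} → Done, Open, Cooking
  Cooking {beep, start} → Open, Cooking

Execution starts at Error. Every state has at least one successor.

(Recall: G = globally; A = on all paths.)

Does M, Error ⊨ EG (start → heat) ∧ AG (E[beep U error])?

States satisfying start → heat: {Open}.
States satisfying EG (start → heat): ∅.
States satisfying E[beep U error]: {Error, Done}.
States satisfying AG (E[beep U error]): ∅.
States satisfying EG (start → heat) ∧ AG (E[beep U error]): ∅.
Error ∉ Sat(EG (start → heat) ∧ AG (E[beep U error])).

Violated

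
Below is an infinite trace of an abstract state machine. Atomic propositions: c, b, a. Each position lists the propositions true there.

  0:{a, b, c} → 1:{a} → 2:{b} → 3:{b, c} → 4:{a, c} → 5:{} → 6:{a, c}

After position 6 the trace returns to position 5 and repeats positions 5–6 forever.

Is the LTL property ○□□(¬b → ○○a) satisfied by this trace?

Does not hold

The position after 0 is 1; □□(¬b → ○○a) is false there.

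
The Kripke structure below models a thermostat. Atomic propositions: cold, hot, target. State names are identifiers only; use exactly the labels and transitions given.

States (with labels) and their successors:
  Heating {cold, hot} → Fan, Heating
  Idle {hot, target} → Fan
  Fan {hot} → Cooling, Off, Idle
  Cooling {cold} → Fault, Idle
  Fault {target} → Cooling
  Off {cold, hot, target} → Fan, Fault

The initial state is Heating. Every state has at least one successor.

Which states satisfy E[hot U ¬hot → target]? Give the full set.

{Heating, Idle, Fan, Fault, Off}

States satisfying hot: {Heating, Idle, Fan, Off}.
States satisfying ¬hot → target: {Heating, Idle, Fan, Fault, Off}.
States satisfying E[hot U ¬hot → target]: {Heating, Idle, Fan, Fault, Off}.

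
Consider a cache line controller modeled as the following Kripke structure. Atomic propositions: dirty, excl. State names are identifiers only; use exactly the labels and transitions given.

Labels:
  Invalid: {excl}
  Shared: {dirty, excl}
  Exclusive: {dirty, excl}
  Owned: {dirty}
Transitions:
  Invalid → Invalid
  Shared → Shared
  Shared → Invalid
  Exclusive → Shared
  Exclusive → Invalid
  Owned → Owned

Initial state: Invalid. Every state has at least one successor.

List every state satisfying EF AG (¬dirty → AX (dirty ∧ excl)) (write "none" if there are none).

{Owned}

States satisfying AG (¬dirty → AX (dirty ∧ excl)): {Owned}.
States satisfying EF AG (¬dirty → AX (dirty ∧ excl)): {Owned}.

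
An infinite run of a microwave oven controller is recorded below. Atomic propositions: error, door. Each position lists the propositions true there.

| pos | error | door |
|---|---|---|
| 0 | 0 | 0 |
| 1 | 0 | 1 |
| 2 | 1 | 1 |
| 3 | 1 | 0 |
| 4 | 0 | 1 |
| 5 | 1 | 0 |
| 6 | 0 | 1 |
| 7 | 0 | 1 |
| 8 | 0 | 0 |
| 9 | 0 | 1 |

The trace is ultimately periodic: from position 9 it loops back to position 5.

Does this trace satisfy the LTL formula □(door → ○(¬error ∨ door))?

door → ○(¬error ∨ door) must hold at every position from 0 onward. It fails at position 2, so □(door → ○(¬error ∨ door)) is false.
Positions where door holds: 1, 2, 4, 6, 7, 9.
Check ○(¬error ∨ door) at each: 1→ok, 2→fails, 4→fails, 6→ok, 7→ok, 9→fails.

Does not hold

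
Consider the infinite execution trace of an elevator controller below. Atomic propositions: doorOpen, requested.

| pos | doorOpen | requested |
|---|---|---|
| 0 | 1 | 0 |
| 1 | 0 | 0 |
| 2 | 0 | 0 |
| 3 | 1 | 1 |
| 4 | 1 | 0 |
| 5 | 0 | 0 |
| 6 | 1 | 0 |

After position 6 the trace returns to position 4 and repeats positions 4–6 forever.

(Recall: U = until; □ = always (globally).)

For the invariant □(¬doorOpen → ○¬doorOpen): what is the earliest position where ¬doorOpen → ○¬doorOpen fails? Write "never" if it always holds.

Check ¬doorOpen → ○¬doorOpen at each position in order: 0 ✓, 1 ✓.
At position 2 the labels are {} and the next position 3 has {doorOpen, requested}, so ¬doorOpen → ○¬doorOpen is false there. This is the first violation.

2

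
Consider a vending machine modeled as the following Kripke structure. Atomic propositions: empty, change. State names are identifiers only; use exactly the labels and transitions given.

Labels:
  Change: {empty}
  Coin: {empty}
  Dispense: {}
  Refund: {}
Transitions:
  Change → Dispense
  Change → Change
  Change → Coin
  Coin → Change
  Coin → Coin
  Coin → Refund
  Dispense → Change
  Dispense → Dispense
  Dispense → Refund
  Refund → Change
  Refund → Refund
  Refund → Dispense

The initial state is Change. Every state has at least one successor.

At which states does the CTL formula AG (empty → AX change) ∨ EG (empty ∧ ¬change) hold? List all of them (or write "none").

States satisfying empty → AX change: {Dispense, Refund}.
States satisfying AG (empty → AX change): ∅.
States satisfying empty ∧ ¬change: {Change, Coin}.
States satisfying EG (empty ∧ ¬change): {Change, Coin}.
States satisfying AG (empty → AX change) ∨ EG (empty ∧ ¬change): {Change, Coin}.

{Change, Coin}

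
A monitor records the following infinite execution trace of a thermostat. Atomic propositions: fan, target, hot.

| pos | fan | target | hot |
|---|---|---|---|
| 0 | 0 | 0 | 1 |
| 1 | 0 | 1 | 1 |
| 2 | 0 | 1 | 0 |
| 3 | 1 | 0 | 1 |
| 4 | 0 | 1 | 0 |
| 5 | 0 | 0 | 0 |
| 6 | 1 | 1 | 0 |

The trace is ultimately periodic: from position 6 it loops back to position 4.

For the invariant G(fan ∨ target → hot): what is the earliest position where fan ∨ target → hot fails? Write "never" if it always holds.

Check fan ∨ target → hot at each position in order: 0 ✓, 1 ✓.
At position 2 the labels are {target}, so fan ∨ target → hot is false there. This is the first violation.

2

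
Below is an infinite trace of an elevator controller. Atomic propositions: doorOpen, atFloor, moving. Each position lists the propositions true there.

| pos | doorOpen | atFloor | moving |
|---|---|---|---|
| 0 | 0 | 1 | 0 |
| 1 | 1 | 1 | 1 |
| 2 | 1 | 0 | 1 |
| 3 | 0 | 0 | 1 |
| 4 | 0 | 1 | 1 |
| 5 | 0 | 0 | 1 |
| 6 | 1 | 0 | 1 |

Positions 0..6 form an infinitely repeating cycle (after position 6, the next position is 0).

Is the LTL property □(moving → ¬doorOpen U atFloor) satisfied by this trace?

Does not hold

moving → ¬doorOpen U atFloor must hold at every position from 0 onward. It fails at position 2, so □(moving → ¬doorOpen U atFloor) is false.
Positions where moving holds: 1, 2, 3, 4, 5, 6.
Check ¬doorOpen U atFloor at each: 1→ok, 2→fails, 3→ok, 4→ok, 5→fails, 6→fails.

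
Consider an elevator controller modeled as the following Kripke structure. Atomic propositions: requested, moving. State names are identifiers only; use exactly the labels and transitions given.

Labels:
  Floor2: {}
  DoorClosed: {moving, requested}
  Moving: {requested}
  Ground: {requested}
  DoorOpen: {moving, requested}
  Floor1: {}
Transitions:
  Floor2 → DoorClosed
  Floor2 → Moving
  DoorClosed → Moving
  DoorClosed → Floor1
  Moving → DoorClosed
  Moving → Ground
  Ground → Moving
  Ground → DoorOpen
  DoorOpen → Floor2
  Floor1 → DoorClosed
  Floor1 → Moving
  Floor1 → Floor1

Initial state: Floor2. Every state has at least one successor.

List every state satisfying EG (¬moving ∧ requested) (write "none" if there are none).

States satisfying ¬moving ∧ requested: {Moving, Ground}.
States satisfying EG (¬moving ∧ requested): {Moving, Ground}.

{Moving, Ground}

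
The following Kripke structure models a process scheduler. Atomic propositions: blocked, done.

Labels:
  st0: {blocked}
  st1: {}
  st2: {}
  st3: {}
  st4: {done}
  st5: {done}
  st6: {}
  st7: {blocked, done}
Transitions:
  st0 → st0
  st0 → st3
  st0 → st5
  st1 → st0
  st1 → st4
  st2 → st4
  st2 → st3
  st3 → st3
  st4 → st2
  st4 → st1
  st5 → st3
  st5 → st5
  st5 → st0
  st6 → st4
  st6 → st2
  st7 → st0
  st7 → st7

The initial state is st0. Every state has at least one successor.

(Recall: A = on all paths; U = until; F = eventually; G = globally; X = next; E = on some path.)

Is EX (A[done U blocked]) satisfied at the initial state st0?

States satisfying A[done U blocked]: {st0, st7}.
States satisfying EX (A[done U blocked]): {st0, st1, st5, st7}.
st0 ∈ Sat(EX (A[done U blocked])).

Satisfied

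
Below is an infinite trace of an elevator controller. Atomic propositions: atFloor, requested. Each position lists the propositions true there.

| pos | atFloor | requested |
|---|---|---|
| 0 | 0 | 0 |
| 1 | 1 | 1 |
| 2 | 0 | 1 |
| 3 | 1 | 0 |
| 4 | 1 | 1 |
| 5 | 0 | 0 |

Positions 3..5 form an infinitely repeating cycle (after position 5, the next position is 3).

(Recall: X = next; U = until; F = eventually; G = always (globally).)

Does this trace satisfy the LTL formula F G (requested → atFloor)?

G (requested → atFloor) holds at position 3, which is reachable from 0, so F G (requested → atFloor) holds.

Holds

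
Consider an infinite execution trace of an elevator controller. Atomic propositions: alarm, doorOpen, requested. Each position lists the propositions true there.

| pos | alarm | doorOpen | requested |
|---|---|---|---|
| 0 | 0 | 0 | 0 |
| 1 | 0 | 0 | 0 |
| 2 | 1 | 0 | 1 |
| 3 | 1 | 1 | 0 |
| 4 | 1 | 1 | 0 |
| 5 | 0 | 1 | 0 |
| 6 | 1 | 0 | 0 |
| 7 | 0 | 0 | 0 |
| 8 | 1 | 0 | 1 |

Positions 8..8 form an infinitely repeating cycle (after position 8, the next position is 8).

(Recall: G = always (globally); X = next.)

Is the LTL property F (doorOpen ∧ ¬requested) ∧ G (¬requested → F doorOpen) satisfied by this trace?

doorOpen ∧ ¬requested holds at position 3, which is reachable from 0, so F (doorOpen ∧ ¬requested) holds.
¬requested → F doorOpen must hold at every position from 0 onward. It fails at position 6, so G (¬requested → F doorOpen) is false.
Positions where ¬requested holds: 0, 1, 3, 4, 5, 6, 7.
Check F doorOpen at each: 0→ok, 1→ok, 3→ok, 4→ok, 5→ok, 6→fails, 7→fails.
At position 0: F (doorOpen ∧ ¬requested) is true; G (¬requested → F doorOpen) is false; so F (doorOpen ∧ ¬requested) ∧ G (¬requested → F doorOpen) is false.

Violated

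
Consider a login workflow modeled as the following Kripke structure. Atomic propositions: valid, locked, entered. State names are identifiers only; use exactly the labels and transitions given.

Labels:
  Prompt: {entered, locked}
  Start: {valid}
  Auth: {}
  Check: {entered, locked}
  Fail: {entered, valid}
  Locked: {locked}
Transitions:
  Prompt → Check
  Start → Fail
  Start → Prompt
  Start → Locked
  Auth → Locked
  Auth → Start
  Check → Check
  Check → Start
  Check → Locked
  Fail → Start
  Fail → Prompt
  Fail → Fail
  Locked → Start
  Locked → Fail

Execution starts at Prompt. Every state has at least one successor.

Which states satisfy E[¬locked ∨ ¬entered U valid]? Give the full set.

States satisfying ¬locked ∨ ¬entered: {Start, Auth, Fail, Locked}.
States satisfying valid: {Start, Fail}.
States satisfying E[¬locked ∨ ¬entered U valid]: {Start, Auth, Fail, Locked}.

{Start, Auth, Fail, Locked}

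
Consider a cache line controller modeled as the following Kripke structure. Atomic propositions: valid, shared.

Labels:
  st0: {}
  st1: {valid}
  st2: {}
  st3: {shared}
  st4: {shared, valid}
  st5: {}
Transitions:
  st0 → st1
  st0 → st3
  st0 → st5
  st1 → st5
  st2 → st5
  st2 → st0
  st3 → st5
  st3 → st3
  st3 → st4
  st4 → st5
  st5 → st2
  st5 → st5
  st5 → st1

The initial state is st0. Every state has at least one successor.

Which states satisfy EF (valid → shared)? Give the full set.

States satisfying valid → shared: {st0, st2, st3, st4, st5}.
States satisfying EF (valid → shared): {st0, st1, st2, st3, st4, st5}.

{st0, st1, st2, st3, st4, st5}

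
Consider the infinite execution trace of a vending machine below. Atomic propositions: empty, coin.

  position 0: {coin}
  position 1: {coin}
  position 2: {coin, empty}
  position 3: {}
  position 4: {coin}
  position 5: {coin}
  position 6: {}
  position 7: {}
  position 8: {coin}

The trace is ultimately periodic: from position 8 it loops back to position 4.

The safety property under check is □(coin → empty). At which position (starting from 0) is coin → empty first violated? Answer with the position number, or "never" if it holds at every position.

At position 0 the labels are {coin}, so coin → empty is false there. This is the first violation.

0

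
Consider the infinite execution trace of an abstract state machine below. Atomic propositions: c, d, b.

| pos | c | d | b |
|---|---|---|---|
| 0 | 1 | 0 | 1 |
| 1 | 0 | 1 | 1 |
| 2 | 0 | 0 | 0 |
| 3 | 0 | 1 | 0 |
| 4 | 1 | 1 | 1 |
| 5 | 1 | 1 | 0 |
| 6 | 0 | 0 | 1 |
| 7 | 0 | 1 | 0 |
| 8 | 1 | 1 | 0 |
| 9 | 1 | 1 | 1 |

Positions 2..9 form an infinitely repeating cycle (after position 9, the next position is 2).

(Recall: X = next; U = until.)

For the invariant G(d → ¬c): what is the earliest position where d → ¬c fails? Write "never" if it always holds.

Check d → ¬c at each position in order: 0 ✓, 1 ✓, 2 ✓, 3 ✓.
At position 4 the labels are {b, c, d}, so d → ¬c is false there. This is the first violation.

4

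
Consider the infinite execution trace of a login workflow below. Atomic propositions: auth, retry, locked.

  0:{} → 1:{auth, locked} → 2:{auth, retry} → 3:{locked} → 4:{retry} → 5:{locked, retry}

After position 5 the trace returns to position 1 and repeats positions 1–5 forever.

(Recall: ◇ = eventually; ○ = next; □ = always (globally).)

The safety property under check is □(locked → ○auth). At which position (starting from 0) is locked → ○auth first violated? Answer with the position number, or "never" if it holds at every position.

3

Check locked → ○auth at each position in order: 0 ✓, 1 ✓, 2 ✓.
At position 3 the labels are {locked} and the next position 4 has {retry}, so locked → ○auth is false there. This is the first violation.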